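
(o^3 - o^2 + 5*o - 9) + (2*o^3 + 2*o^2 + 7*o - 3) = 3*o^3 + o^2 + 12*o - 12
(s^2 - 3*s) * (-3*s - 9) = -3*s^3 + 27*s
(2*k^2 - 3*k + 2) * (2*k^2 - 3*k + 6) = 4*k^4 - 12*k^3 + 25*k^2 - 24*k + 12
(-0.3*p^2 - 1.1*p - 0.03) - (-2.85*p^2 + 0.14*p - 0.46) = 2.55*p^2 - 1.24*p + 0.43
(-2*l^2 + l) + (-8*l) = -2*l^2 - 7*l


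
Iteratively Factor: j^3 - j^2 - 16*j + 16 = (j - 1)*(j^2 - 16) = (j - 4)*(j - 1)*(j + 4)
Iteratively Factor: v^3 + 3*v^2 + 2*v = (v)*(v^2 + 3*v + 2) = v*(v + 1)*(v + 2)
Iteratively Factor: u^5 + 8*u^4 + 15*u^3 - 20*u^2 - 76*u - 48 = (u - 2)*(u^4 + 10*u^3 + 35*u^2 + 50*u + 24) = (u - 2)*(u + 4)*(u^3 + 6*u^2 + 11*u + 6) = (u - 2)*(u + 3)*(u + 4)*(u^2 + 3*u + 2) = (u - 2)*(u + 1)*(u + 3)*(u + 4)*(u + 2)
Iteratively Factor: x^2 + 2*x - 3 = (x - 1)*(x + 3)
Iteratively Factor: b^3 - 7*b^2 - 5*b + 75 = (b - 5)*(b^2 - 2*b - 15) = (b - 5)^2*(b + 3)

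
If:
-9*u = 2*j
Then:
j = -9*u/2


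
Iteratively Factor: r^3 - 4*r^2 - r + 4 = (r - 1)*(r^2 - 3*r - 4) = (r - 4)*(r - 1)*(r + 1)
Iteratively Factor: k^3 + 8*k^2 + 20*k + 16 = (k + 4)*(k^2 + 4*k + 4) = (k + 2)*(k + 4)*(k + 2)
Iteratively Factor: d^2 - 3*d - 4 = (d + 1)*(d - 4)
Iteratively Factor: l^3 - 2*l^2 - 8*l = (l - 4)*(l^2 + 2*l) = (l - 4)*(l + 2)*(l)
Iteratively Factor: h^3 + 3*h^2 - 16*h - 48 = (h + 4)*(h^2 - h - 12) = (h - 4)*(h + 4)*(h + 3)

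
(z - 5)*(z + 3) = z^2 - 2*z - 15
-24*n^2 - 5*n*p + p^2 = (-8*n + p)*(3*n + p)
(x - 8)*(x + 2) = x^2 - 6*x - 16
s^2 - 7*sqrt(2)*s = s*(s - 7*sqrt(2))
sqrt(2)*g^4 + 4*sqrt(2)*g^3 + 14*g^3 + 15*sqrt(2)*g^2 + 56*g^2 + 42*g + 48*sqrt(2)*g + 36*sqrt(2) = (g + 3)*(g + sqrt(2))*(g + 6*sqrt(2))*(sqrt(2)*g + sqrt(2))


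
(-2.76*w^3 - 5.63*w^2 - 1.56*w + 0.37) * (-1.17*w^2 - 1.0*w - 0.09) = 3.2292*w^5 + 9.3471*w^4 + 7.7036*w^3 + 1.6338*w^2 - 0.2296*w - 0.0333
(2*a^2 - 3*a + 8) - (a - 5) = 2*a^2 - 4*a + 13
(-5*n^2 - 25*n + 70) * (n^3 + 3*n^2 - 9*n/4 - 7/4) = -5*n^5 - 40*n^4 + 25*n^3/4 + 275*n^2 - 455*n/4 - 245/2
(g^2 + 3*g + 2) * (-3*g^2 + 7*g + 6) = -3*g^4 - 2*g^3 + 21*g^2 + 32*g + 12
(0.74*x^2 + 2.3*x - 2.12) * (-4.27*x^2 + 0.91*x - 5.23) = -3.1598*x^4 - 9.1476*x^3 + 7.2752*x^2 - 13.9582*x + 11.0876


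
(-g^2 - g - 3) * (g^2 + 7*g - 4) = -g^4 - 8*g^3 - 6*g^2 - 17*g + 12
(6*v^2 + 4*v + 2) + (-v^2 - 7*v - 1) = 5*v^2 - 3*v + 1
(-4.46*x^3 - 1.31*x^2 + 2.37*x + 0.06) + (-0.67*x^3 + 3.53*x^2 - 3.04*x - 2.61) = -5.13*x^3 + 2.22*x^2 - 0.67*x - 2.55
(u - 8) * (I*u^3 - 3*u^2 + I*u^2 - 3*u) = I*u^4 - 3*u^3 - 7*I*u^3 + 21*u^2 - 8*I*u^2 + 24*u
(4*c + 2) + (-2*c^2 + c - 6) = -2*c^2 + 5*c - 4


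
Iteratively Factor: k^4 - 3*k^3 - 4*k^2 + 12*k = (k - 3)*(k^3 - 4*k) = (k - 3)*(k + 2)*(k^2 - 2*k) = k*(k - 3)*(k + 2)*(k - 2)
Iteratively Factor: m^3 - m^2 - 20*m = (m + 4)*(m^2 - 5*m) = m*(m + 4)*(m - 5)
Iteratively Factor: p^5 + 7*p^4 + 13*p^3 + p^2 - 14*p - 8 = (p + 1)*(p^4 + 6*p^3 + 7*p^2 - 6*p - 8) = (p + 1)*(p + 4)*(p^3 + 2*p^2 - p - 2) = (p + 1)^2*(p + 4)*(p^2 + p - 2) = (p - 1)*(p + 1)^2*(p + 4)*(p + 2)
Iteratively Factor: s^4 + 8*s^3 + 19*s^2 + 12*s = (s + 4)*(s^3 + 4*s^2 + 3*s) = s*(s + 4)*(s^2 + 4*s + 3) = s*(s + 1)*(s + 4)*(s + 3)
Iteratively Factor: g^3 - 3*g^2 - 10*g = (g)*(g^2 - 3*g - 10) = g*(g + 2)*(g - 5)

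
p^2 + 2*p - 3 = (p - 1)*(p + 3)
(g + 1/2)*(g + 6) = g^2 + 13*g/2 + 3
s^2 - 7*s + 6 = (s - 6)*(s - 1)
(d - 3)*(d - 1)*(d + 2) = d^3 - 2*d^2 - 5*d + 6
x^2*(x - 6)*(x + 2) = x^4 - 4*x^3 - 12*x^2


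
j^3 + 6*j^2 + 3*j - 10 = (j - 1)*(j + 2)*(j + 5)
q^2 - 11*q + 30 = (q - 6)*(q - 5)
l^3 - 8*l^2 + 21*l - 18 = (l - 3)^2*(l - 2)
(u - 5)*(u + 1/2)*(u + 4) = u^3 - u^2/2 - 41*u/2 - 10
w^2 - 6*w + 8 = (w - 4)*(w - 2)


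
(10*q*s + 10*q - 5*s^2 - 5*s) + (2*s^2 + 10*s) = 10*q*s + 10*q - 3*s^2 + 5*s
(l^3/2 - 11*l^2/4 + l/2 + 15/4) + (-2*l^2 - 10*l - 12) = l^3/2 - 19*l^2/4 - 19*l/2 - 33/4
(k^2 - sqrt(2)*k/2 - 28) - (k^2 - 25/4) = -sqrt(2)*k/2 - 87/4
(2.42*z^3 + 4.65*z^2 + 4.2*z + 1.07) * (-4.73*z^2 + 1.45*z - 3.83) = -11.4466*z^5 - 18.4855*z^4 - 22.3921*z^3 - 16.7806*z^2 - 14.5345*z - 4.0981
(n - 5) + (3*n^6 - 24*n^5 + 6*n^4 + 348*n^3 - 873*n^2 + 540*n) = 3*n^6 - 24*n^5 + 6*n^4 + 348*n^3 - 873*n^2 + 541*n - 5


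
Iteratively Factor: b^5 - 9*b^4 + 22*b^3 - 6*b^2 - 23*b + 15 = (b - 1)*(b^4 - 8*b^3 + 14*b^2 + 8*b - 15) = (b - 5)*(b - 1)*(b^3 - 3*b^2 - b + 3) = (b - 5)*(b - 3)*(b - 1)*(b^2 - 1) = (b - 5)*(b - 3)*(b - 1)*(b + 1)*(b - 1)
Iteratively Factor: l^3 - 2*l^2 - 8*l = (l + 2)*(l^2 - 4*l) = (l - 4)*(l + 2)*(l)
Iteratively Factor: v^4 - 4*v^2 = (v)*(v^3 - 4*v) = v*(v + 2)*(v^2 - 2*v) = v*(v - 2)*(v + 2)*(v)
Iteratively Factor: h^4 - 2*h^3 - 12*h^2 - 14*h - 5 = (h + 1)*(h^3 - 3*h^2 - 9*h - 5) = (h + 1)^2*(h^2 - 4*h - 5) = (h + 1)^3*(h - 5)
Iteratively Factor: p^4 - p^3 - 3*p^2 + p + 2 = (p + 1)*(p^3 - 2*p^2 - p + 2) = (p - 1)*(p + 1)*(p^2 - p - 2) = (p - 1)*(p + 1)^2*(p - 2)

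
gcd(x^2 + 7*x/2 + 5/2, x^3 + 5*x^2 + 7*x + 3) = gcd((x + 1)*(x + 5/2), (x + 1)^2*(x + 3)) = x + 1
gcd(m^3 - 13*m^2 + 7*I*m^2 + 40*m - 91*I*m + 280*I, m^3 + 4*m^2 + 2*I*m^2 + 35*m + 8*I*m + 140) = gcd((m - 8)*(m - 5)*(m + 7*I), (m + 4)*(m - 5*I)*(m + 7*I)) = m + 7*I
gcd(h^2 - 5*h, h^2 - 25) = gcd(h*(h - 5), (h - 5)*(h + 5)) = h - 5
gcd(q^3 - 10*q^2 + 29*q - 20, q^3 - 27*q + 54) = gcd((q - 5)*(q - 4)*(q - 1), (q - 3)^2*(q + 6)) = 1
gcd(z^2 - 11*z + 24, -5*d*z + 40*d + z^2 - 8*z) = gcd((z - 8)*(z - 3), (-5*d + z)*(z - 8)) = z - 8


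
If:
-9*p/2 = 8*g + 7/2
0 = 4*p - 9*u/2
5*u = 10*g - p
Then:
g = -343/1594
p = -315/797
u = -280/797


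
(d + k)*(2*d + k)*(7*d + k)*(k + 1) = 14*d^3*k + 14*d^3 + 23*d^2*k^2 + 23*d^2*k + 10*d*k^3 + 10*d*k^2 + k^4 + k^3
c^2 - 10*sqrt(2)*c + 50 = (c - 5*sqrt(2))^2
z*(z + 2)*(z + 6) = z^3 + 8*z^2 + 12*z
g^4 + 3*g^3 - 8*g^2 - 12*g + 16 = (g - 2)*(g - 1)*(g + 2)*(g + 4)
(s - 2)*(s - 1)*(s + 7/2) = s^3 + s^2/2 - 17*s/2 + 7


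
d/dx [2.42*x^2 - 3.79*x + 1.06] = 4.84*x - 3.79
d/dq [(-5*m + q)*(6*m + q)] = m + 2*q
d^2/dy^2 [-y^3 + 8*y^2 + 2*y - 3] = 16 - 6*y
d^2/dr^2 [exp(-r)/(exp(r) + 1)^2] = exp(-r)/(exp(r) + 1)^2 + 8*exp(r)/(exp(r) + 1)^4 + 2/(exp(r) + 1)^4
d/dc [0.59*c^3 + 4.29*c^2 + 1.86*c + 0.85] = 1.77*c^2 + 8.58*c + 1.86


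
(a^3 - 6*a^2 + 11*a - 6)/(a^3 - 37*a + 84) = (a^2 - 3*a + 2)/(a^2 + 3*a - 28)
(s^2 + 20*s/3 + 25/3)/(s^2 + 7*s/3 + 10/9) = 3*(s + 5)/(3*s + 2)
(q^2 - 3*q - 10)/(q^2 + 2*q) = (q - 5)/q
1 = 1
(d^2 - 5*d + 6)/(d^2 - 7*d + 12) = (d - 2)/(d - 4)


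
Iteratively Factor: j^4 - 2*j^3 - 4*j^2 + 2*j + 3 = (j - 3)*(j^3 + j^2 - j - 1) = (j - 3)*(j + 1)*(j^2 - 1) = (j - 3)*(j + 1)^2*(j - 1)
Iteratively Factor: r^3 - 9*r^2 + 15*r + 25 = (r + 1)*(r^2 - 10*r + 25) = (r - 5)*(r + 1)*(r - 5)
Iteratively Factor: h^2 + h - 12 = (h - 3)*(h + 4)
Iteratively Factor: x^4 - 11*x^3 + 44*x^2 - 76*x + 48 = (x - 4)*(x^3 - 7*x^2 + 16*x - 12) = (x - 4)*(x - 3)*(x^2 - 4*x + 4) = (x - 4)*(x - 3)*(x - 2)*(x - 2)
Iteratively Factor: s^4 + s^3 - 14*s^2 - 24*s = (s + 3)*(s^3 - 2*s^2 - 8*s) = (s - 4)*(s + 3)*(s^2 + 2*s) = s*(s - 4)*(s + 3)*(s + 2)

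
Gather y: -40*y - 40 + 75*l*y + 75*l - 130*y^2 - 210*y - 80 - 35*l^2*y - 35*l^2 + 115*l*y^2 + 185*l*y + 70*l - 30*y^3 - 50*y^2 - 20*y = -35*l^2 + 145*l - 30*y^3 + y^2*(115*l - 180) + y*(-35*l^2 + 260*l - 270) - 120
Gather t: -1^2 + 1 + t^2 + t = t^2 + t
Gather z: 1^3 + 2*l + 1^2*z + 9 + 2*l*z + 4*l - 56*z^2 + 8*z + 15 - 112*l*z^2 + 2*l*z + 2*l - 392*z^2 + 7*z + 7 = 8*l + z^2*(-112*l - 448) + z*(4*l + 16) + 32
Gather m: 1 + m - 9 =m - 8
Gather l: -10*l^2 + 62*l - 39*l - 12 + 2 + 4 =-10*l^2 + 23*l - 6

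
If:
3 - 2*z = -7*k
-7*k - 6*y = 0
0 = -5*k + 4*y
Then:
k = 0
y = 0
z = 3/2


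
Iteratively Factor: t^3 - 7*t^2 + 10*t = (t - 2)*(t^2 - 5*t) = t*(t - 2)*(t - 5)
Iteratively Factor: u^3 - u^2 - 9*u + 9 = (u + 3)*(u^2 - 4*u + 3) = (u - 1)*(u + 3)*(u - 3)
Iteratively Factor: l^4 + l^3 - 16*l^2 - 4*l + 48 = (l - 2)*(l^3 + 3*l^2 - 10*l - 24) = (l - 2)*(l + 4)*(l^2 - l - 6) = (l - 2)*(l + 2)*(l + 4)*(l - 3)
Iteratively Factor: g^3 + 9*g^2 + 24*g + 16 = (g + 1)*(g^2 + 8*g + 16) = (g + 1)*(g + 4)*(g + 4)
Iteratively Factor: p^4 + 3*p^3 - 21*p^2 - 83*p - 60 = (p + 4)*(p^3 - p^2 - 17*p - 15) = (p + 3)*(p + 4)*(p^2 - 4*p - 5) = (p - 5)*(p + 3)*(p + 4)*(p + 1)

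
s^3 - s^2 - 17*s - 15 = (s - 5)*(s + 1)*(s + 3)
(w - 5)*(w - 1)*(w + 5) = w^3 - w^2 - 25*w + 25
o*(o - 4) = o^2 - 4*o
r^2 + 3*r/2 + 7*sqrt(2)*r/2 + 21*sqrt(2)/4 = (r + 3/2)*(r + 7*sqrt(2)/2)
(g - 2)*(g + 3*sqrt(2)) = g^2 - 2*g + 3*sqrt(2)*g - 6*sqrt(2)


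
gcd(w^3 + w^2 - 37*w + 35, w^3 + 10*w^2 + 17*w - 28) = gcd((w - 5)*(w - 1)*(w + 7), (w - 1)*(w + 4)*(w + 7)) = w^2 + 6*w - 7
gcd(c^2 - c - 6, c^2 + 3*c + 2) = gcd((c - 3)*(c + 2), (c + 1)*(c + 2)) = c + 2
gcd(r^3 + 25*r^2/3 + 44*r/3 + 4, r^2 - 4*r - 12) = r + 2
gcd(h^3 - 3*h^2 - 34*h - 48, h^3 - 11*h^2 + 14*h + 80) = h^2 - 6*h - 16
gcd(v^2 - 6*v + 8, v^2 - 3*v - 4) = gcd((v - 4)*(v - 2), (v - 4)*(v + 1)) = v - 4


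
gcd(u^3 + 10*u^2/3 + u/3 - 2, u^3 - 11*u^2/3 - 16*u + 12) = u^2 + 7*u/3 - 2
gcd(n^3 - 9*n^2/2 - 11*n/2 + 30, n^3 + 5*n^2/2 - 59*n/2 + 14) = n - 4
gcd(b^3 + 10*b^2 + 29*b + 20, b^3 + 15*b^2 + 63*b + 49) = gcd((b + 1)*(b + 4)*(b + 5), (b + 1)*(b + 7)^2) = b + 1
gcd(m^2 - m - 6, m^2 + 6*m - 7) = 1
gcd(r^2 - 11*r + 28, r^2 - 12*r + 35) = r - 7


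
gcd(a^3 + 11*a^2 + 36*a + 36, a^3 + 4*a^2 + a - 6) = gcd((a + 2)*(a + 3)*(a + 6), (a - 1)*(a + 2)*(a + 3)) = a^2 + 5*a + 6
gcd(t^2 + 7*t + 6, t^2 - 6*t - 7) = t + 1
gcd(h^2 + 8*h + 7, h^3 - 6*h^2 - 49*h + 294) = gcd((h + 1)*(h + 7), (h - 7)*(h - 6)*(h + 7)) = h + 7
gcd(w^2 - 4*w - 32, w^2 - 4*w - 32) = w^2 - 4*w - 32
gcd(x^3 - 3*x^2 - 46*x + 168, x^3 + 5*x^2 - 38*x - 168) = x^2 + x - 42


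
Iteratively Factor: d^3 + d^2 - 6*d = (d + 3)*(d^2 - 2*d) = d*(d + 3)*(d - 2)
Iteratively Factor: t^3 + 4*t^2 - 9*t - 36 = (t + 3)*(t^2 + t - 12) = (t - 3)*(t + 3)*(t + 4)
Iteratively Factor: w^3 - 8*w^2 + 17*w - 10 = (w - 5)*(w^2 - 3*w + 2) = (w - 5)*(w - 2)*(w - 1)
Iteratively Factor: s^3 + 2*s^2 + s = (s + 1)*(s^2 + s) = (s + 1)^2*(s)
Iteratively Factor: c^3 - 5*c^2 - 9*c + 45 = (c - 3)*(c^2 - 2*c - 15) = (c - 3)*(c + 3)*(c - 5)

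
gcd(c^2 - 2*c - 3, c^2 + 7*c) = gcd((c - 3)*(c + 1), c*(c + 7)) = 1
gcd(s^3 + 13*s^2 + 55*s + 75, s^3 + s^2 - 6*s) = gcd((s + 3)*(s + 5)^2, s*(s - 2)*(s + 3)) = s + 3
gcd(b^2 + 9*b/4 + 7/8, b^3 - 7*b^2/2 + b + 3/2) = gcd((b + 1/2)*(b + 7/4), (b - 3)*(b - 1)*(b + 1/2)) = b + 1/2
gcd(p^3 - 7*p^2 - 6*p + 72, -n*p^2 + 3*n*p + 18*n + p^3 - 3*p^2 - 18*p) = p^2 - 3*p - 18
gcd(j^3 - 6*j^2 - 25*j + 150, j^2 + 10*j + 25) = j + 5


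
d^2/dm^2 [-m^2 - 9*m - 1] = -2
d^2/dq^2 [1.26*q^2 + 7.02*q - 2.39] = 2.52000000000000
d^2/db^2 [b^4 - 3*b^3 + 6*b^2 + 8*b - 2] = 12*b^2 - 18*b + 12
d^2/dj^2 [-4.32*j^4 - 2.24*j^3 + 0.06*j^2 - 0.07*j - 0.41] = -51.84*j^2 - 13.44*j + 0.12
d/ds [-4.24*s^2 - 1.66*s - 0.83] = -8.48*s - 1.66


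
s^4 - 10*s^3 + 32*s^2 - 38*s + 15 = (s - 5)*(s - 3)*(s - 1)^2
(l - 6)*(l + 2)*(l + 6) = l^3 + 2*l^2 - 36*l - 72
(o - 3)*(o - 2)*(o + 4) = o^3 - o^2 - 14*o + 24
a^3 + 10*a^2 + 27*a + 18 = (a + 1)*(a + 3)*(a + 6)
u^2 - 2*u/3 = u*(u - 2/3)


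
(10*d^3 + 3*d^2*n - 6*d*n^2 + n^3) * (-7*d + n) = -70*d^4 - 11*d^3*n + 45*d^2*n^2 - 13*d*n^3 + n^4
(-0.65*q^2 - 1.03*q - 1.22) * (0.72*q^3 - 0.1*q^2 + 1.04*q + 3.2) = -0.468*q^5 - 0.6766*q^4 - 1.4514*q^3 - 3.0292*q^2 - 4.5648*q - 3.904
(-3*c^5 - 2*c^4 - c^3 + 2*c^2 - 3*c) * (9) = -27*c^5 - 18*c^4 - 9*c^3 + 18*c^2 - 27*c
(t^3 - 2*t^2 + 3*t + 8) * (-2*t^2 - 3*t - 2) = -2*t^5 + t^4 - 2*t^3 - 21*t^2 - 30*t - 16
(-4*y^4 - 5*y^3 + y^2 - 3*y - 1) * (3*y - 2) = -12*y^5 - 7*y^4 + 13*y^3 - 11*y^2 + 3*y + 2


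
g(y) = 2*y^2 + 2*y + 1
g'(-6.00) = -22.00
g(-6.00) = 61.00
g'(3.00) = 14.00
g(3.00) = 25.00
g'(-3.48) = -11.92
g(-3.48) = 18.26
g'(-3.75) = -13.00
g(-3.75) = 21.62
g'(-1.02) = -2.08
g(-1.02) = 1.04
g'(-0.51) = -0.04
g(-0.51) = 0.50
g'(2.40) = 11.60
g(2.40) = 17.32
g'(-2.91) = -9.64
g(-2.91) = 12.12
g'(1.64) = 8.56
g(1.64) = 9.66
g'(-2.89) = -9.56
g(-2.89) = 11.92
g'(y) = 4*y + 2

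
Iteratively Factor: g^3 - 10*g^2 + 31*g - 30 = (g - 2)*(g^2 - 8*g + 15) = (g - 5)*(g - 2)*(g - 3)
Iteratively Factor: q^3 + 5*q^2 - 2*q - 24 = (q - 2)*(q^2 + 7*q + 12) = (q - 2)*(q + 3)*(q + 4)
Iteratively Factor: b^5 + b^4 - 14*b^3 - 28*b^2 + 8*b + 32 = (b - 1)*(b^4 + 2*b^3 - 12*b^2 - 40*b - 32) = (b - 1)*(b + 2)*(b^3 - 12*b - 16) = (b - 1)*(b + 2)^2*(b^2 - 2*b - 8) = (b - 1)*(b + 2)^3*(b - 4)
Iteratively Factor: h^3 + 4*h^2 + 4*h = (h)*(h^2 + 4*h + 4) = h*(h + 2)*(h + 2)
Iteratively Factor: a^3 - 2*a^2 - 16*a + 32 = (a - 2)*(a^2 - 16) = (a - 2)*(a + 4)*(a - 4)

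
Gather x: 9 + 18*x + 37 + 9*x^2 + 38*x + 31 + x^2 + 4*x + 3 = 10*x^2 + 60*x + 80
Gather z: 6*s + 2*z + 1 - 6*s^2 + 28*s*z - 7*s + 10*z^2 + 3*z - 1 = -6*s^2 - s + 10*z^2 + z*(28*s + 5)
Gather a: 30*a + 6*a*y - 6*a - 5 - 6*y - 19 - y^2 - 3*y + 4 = a*(6*y + 24) - y^2 - 9*y - 20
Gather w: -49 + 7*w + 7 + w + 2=8*w - 40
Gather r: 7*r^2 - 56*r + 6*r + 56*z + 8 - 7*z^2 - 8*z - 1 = 7*r^2 - 50*r - 7*z^2 + 48*z + 7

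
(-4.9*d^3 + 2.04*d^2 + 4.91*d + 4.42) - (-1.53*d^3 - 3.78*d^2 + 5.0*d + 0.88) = -3.37*d^3 + 5.82*d^2 - 0.0899999999999999*d + 3.54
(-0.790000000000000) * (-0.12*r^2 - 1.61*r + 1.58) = 0.0948*r^2 + 1.2719*r - 1.2482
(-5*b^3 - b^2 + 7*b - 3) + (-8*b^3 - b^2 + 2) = -13*b^3 - 2*b^2 + 7*b - 1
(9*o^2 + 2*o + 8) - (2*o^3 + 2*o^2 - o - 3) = -2*o^3 + 7*o^2 + 3*o + 11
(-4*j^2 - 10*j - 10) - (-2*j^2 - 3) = -2*j^2 - 10*j - 7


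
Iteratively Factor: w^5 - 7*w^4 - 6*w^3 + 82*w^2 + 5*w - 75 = (w - 1)*(w^4 - 6*w^3 - 12*w^2 + 70*w + 75) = (w - 1)*(w + 3)*(w^3 - 9*w^2 + 15*w + 25) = (w - 1)*(w + 1)*(w + 3)*(w^2 - 10*w + 25) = (w - 5)*(w - 1)*(w + 1)*(w + 3)*(w - 5)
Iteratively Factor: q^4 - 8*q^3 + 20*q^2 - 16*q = (q - 4)*(q^3 - 4*q^2 + 4*q) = (q - 4)*(q - 2)*(q^2 - 2*q) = q*(q - 4)*(q - 2)*(q - 2)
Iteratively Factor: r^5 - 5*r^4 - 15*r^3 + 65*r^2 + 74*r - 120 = (r - 4)*(r^4 - r^3 - 19*r^2 - 11*r + 30) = (r - 5)*(r - 4)*(r^3 + 4*r^2 + r - 6) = (r - 5)*(r - 4)*(r + 2)*(r^2 + 2*r - 3) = (r - 5)*(r - 4)*(r - 1)*(r + 2)*(r + 3)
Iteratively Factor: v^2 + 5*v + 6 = (v + 3)*(v + 2)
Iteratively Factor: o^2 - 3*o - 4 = (o - 4)*(o + 1)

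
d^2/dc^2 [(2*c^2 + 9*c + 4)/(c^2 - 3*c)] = 6*(5*c^3 + 4*c^2 - 12*c + 12)/(c^3*(c^3 - 9*c^2 + 27*c - 27))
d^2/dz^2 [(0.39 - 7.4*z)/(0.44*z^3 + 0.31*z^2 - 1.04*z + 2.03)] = (-8.59584*z^5 - 5.150112*z^4 - 7.34362399999999*z^3 + 78.47025*z^2 + 25.096416*z - 30.892966)/(0.085184*z^9 + 0.180048*z^8 - 0.47718*z^7 + 0.357679*z^6 + 2.789232*z^5 - 3.982431*z^4 + 0.387891999999999*z^3 + 10.419381*z^2 - 12.857208*z + 8.365427)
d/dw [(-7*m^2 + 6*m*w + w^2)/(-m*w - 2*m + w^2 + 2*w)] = (2 - 7*m)/(w^2 + 4*w + 4)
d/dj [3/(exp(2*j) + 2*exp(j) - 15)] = -6*(exp(j) + 1)*exp(j)/(exp(2*j) + 2*exp(j) - 15)^2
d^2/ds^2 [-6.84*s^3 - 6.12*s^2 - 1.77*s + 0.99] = -41.04*s - 12.24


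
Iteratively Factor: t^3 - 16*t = (t + 4)*(t^2 - 4*t) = (t - 4)*(t + 4)*(t)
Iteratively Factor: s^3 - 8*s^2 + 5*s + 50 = (s - 5)*(s^2 - 3*s - 10) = (s - 5)*(s + 2)*(s - 5)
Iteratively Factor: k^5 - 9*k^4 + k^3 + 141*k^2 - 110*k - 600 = (k - 5)*(k^4 - 4*k^3 - 19*k^2 + 46*k + 120) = (k - 5)*(k + 2)*(k^3 - 6*k^2 - 7*k + 60) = (k - 5)*(k - 4)*(k + 2)*(k^2 - 2*k - 15) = (k - 5)*(k - 4)*(k + 2)*(k + 3)*(k - 5)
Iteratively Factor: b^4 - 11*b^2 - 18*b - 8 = (b + 1)*(b^3 - b^2 - 10*b - 8) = (b + 1)^2*(b^2 - 2*b - 8) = (b + 1)^2*(b + 2)*(b - 4)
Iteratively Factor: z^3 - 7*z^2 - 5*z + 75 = (z + 3)*(z^2 - 10*z + 25) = (z - 5)*(z + 3)*(z - 5)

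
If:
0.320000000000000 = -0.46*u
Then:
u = -0.70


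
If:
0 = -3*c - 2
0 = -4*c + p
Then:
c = -2/3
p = -8/3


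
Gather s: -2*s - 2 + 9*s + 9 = 7*s + 7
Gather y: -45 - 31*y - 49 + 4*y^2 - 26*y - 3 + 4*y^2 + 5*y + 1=8*y^2 - 52*y - 96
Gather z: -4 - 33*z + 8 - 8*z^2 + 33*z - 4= -8*z^2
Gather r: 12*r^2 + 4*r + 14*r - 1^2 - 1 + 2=12*r^2 + 18*r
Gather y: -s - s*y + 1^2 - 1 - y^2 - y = -s - y^2 + y*(-s - 1)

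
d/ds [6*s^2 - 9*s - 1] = 12*s - 9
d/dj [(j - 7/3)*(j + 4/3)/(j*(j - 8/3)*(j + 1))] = (-27*j^4 + 54*j^3 + 135*j^2 - 280*j - 224)/(3*j^2*(9*j^4 - 30*j^3 - 23*j^2 + 80*j + 64))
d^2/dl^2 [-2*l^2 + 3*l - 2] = -4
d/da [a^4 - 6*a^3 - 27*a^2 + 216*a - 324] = 4*a^3 - 18*a^2 - 54*a + 216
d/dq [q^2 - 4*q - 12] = 2*q - 4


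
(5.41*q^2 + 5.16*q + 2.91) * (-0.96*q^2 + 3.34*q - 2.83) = -5.1936*q^4 + 13.1158*q^3 - 0.8695*q^2 - 4.8834*q - 8.2353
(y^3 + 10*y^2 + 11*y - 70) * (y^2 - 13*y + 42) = y^5 - 3*y^4 - 77*y^3 + 207*y^2 + 1372*y - 2940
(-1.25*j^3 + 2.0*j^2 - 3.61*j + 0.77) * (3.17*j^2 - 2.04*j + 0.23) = -3.9625*j^5 + 8.89*j^4 - 15.8112*j^3 + 10.2653*j^2 - 2.4011*j + 0.1771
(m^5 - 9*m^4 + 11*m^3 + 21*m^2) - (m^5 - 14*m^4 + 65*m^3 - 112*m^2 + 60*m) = 5*m^4 - 54*m^3 + 133*m^2 - 60*m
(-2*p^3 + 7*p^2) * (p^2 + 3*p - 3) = -2*p^5 + p^4 + 27*p^3 - 21*p^2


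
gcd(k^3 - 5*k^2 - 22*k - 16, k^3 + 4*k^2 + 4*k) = k + 2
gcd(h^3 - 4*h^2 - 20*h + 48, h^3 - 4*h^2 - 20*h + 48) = h^3 - 4*h^2 - 20*h + 48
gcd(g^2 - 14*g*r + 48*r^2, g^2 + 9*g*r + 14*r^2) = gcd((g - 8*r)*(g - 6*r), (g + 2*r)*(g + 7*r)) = 1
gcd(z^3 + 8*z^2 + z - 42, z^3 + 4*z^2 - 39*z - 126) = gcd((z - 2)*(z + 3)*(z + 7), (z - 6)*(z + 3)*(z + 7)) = z^2 + 10*z + 21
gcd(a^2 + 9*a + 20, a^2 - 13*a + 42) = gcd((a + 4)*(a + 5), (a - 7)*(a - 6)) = 1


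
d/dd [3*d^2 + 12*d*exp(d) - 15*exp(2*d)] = 12*d*exp(d) + 6*d - 30*exp(2*d) + 12*exp(d)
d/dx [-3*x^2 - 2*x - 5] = -6*x - 2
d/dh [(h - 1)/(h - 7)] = -6/(h - 7)^2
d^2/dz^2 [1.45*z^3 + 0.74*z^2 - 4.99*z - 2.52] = 8.7*z + 1.48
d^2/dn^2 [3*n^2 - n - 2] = 6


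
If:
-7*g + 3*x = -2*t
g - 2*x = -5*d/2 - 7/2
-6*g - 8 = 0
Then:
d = 4*x/5 - 13/15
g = -4/3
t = -3*x/2 - 14/3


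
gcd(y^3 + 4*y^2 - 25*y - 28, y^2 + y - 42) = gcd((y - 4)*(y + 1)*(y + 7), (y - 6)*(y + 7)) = y + 7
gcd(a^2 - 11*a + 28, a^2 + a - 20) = a - 4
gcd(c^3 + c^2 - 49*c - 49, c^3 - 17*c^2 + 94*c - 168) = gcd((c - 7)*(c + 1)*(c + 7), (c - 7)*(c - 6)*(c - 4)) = c - 7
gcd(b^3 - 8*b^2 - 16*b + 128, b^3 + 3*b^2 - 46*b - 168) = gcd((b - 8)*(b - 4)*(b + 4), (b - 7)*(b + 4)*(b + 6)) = b + 4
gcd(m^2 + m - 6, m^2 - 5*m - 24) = m + 3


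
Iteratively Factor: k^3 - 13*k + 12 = (k + 4)*(k^2 - 4*k + 3) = (k - 1)*(k + 4)*(k - 3)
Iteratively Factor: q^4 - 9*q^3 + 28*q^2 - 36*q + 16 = (q - 1)*(q^3 - 8*q^2 + 20*q - 16) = (q - 2)*(q - 1)*(q^2 - 6*q + 8) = (q - 4)*(q - 2)*(q - 1)*(q - 2)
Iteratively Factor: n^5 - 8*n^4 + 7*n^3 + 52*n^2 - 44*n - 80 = (n - 2)*(n^4 - 6*n^3 - 5*n^2 + 42*n + 40) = (n - 5)*(n - 2)*(n^3 - n^2 - 10*n - 8) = (n - 5)*(n - 2)*(n + 1)*(n^2 - 2*n - 8) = (n - 5)*(n - 4)*(n - 2)*(n + 1)*(n + 2)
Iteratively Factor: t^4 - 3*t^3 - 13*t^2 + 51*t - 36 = (t - 3)*(t^3 - 13*t + 12) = (t - 3)^2*(t^2 + 3*t - 4) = (t - 3)^2*(t - 1)*(t + 4)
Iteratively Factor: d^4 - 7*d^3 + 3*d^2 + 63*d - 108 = (d - 3)*(d^3 - 4*d^2 - 9*d + 36) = (d - 3)^2*(d^2 - d - 12) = (d - 4)*(d - 3)^2*(d + 3)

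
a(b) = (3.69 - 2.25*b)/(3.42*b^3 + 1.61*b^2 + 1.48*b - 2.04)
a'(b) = (3.69 - 2.25*b)*(-10.26*b^2 - 3.22*b - 1.48)/(3.42*b^3 + 1.61*b^2 + 1.48*b - 2.04)^2 - 2.25/(3.42*b^3 + 1.61*b^2 + 1.48*b - 2.04) = (15.39*b^3 - 34.2369*b^2 - 11.8818*b - 0.8712)/(11.6964*b^6 + 11.0124*b^5 + 12.7153*b^4 - 9.188*b^3 - 4.3784*b^2 - 6.0384*b + 4.1616)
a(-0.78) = -1.42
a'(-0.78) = -1.34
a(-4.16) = -0.06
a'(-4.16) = -0.03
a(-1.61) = -0.50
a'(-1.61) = -0.64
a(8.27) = -0.01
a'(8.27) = 0.00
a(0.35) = -2.46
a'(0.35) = -6.17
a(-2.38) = -0.21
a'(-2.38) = -0.21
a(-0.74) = -1.47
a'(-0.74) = -1.29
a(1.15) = 0.16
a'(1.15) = -0.74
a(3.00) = -0.03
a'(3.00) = 0.01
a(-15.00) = -0.00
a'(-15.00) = -0.00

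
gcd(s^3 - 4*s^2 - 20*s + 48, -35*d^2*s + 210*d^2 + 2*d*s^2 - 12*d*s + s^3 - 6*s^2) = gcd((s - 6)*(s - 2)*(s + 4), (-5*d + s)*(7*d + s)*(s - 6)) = s - 6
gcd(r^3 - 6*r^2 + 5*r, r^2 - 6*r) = r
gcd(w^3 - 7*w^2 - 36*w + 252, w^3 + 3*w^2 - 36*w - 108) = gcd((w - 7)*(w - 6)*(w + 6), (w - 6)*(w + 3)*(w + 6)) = w^2 - 36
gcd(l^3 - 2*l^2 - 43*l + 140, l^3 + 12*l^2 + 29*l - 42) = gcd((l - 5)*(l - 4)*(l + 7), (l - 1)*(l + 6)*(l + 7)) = l + 7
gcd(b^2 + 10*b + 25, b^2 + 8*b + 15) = b + 5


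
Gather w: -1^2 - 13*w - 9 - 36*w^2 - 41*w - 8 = -36*w^2 - 54*w - 18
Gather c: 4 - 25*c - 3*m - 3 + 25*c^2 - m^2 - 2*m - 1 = 25*c^2 - 25*c - m^2 - 5*m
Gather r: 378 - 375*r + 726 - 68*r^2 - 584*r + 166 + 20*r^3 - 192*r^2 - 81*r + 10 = 20*r^3 - 260*r^2 - 1040*r + 1280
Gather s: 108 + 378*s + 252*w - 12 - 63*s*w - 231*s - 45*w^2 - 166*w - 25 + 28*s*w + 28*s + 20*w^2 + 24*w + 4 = s*(175 - 35*w) - 25*w^2 + 110*w + 75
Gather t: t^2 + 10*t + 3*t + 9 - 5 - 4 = t^2 + 13*t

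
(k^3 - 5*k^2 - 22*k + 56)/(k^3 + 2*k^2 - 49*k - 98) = (k^2 + 2*k - 8)/(k^2 + 9*k + 14)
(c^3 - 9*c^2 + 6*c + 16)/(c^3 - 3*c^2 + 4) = (c - 8)/(c - 2)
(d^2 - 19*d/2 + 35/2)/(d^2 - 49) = (d - 5/2)/(d + 7)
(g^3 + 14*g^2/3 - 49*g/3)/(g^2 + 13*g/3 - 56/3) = g*(3*g - 7)/(3*g - 8)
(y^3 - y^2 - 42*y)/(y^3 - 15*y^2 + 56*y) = (y + 6)/(y - 8)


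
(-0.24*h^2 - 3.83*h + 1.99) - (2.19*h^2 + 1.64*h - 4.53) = -2.43*h^2 - 5.47*h + 6.52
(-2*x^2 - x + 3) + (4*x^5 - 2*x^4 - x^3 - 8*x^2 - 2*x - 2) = 4*x^5 - 2*x^4 - x^3 - 10*x^2 - 3*x + 1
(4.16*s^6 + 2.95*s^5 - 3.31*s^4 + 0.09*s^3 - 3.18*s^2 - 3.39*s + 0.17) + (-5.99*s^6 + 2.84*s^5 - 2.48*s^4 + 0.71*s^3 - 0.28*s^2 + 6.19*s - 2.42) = -1.83*s^6 + 5.79*s^5 - 5.79*s^4 + 0.8*s^3 - 3.46*s^2 + 2.8*s - 2.25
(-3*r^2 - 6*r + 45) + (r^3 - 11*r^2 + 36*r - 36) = r^3 - 14*r^2 + 30*r + 9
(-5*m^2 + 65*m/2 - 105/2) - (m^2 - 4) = -6*m^2 + 65*m/2 - 97/2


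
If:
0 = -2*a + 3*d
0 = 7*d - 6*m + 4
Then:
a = 9*m/7 - 6/7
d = 6*m/7 - 4/7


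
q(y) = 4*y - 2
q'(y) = 4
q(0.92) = 1.68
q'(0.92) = 4.00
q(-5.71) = -24.84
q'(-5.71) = 4.00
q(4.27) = 15.08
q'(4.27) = 4.00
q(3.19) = 10.76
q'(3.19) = 4.00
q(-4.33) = -19.32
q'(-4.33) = 4.00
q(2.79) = 9.16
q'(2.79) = 4.00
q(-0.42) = -3.68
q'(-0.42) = 4.00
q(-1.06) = -6.24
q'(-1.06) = 4.00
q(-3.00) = -14.00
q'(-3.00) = 4.00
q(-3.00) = -14.00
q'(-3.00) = 4.00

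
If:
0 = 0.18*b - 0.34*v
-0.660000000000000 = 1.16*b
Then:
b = -0.57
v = -0.30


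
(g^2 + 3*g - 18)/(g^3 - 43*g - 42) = (g - 3)/(g^2 - 6*g - 7)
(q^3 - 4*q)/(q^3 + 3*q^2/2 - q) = 2*(q - 2)/(2*q - 1)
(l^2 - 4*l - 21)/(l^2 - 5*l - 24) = (l - 7)/(l - 8)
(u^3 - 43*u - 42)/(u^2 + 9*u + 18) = (u^2 - 6*u - 7)/(u + 3)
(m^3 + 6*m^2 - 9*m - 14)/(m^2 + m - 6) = (m^2 + 8*m + 7)/(m + 3)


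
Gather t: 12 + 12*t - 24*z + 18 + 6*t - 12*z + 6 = 18*t - 36*z + 36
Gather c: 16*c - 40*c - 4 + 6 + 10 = 12 - 24*c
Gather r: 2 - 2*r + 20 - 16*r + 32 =54 - 18*r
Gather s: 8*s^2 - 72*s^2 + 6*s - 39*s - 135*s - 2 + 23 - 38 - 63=-64*s^2 - 168*s - 80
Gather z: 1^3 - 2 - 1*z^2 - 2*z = -z^2 - 2*z - 1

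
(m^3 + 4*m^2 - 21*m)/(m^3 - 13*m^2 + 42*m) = (m^2 + 4*m - 21)/(m^2 - 13*m + 42)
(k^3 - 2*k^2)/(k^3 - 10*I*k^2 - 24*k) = k*(2 - k)/(-k^2 + 10*I*k + 24)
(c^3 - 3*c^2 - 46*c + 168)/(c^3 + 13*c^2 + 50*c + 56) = (c^2 - 10*c + 24)/(c^2 + 6*c + 8)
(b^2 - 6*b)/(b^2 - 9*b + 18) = b/(b - 3)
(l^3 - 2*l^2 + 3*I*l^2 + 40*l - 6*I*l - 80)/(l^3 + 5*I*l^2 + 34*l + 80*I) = (l - 2)/(l + 2*I)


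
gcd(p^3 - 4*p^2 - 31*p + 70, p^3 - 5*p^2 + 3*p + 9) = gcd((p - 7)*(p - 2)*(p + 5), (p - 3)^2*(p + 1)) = 1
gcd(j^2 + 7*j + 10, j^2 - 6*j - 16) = j + 2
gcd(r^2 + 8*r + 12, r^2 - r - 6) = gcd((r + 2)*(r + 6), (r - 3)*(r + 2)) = r + 2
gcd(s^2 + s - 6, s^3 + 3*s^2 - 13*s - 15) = 1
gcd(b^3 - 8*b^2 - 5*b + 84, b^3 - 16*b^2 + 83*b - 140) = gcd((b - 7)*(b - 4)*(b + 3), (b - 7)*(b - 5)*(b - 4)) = b^2 - 11*b + 28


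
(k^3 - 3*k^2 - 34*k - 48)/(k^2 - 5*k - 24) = k + 2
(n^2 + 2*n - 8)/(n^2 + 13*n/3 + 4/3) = 3*(n - 2)/(3*n + 1)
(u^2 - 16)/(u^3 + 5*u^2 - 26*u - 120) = (u - 4)/(u^2 + u - 30)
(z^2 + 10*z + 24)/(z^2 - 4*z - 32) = (z + 6)/(z - 8)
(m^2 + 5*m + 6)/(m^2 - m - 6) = (m + 3)/(m - 3)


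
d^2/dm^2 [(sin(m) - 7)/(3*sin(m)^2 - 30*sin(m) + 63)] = (-3*sin(m) + cos(m)^2 + 1)/(3*(sin(m) - 3)^3)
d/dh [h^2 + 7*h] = 2*h + 7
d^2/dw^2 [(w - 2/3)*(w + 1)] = 2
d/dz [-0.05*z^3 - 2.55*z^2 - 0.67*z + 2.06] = -0.15*z^2 - 5.1*z - 0.67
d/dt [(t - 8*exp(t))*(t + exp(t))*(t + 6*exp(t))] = -t^2*exp(t) + 3*t^2 - 100*t*exp(2*t) - 2*t*exp(t) - 144*exp(3*t) - 50*exp(2*t)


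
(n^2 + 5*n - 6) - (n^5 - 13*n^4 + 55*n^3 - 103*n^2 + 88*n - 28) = -n^5 + 13*n^4 - 55*n^3 + 104*n^2 - 83*n + 22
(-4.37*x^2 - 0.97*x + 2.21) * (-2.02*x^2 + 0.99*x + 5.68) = 8.8274*x^4 - 2.3669*x^3 - 30.2461*x^2 - 3.3217*x + 12.5528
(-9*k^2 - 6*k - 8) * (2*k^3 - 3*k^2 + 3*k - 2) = -18*k^5 + 15*k^4 - 25*k^3 + 24*k^2 - 12*k + 16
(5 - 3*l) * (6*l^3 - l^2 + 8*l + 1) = -18*l^4 + 33*l^3 - 29*l^2 + 37*l + 5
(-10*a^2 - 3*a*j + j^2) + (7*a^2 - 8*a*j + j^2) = -3*a^2 - 11*a*j + 2*j^2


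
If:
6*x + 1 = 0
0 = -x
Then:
No Solution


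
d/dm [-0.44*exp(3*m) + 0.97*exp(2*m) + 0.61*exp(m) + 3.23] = (-1.32*exp(2*m) + 1.94*exp(m) + 0.61)*exp(m)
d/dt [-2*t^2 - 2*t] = -4*t - 2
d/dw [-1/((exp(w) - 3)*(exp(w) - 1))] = (exp(w) - 2)/(2*(exp(w) - 3)^2*sinh(w/2)^2)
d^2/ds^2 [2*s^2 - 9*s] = 4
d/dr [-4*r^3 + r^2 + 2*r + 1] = -12*r^2 + 2*r + 2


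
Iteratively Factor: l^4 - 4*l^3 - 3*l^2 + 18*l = (l - 3)*(l^3 - l^2 - 6*l) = (l - 3)*(l + 2)*(l^2 - 3*l) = l*(l - 3)*(l + 2)*(l - 3)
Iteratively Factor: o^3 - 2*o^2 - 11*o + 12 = (o + 3)*(o^2 - 5*o + 4) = (o - 4)*(o + 3)*(o - 1)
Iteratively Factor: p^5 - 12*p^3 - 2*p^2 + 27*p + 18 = (p + 1)*(p^4 - p^3 - 11*p^2 + 9*p + 18) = (p + 1)^2*(p^3 - 2*p^2 - 9*p + 18) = (p + 1)^2*(p + 3)*(p^2 - 5*p + 6) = (p - 2)*(p + 1)^2*(p + 3)*(p - 3)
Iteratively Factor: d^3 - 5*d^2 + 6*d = (d)*(d^2 - 5*d + 6) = d*(d - 3)*(d - 2)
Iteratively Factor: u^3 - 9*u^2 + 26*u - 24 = (u - 2)*(u^2 - 7*u + 12) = (u - 3)*(u - 2)*(u - 4)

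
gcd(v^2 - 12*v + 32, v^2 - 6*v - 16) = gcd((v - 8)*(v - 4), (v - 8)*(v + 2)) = v - 8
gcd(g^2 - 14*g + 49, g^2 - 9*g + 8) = 1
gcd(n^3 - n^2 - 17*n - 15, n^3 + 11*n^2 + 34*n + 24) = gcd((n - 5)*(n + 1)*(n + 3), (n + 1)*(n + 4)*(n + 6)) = n + 1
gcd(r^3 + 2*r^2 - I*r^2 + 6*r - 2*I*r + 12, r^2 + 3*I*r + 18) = r - 3*I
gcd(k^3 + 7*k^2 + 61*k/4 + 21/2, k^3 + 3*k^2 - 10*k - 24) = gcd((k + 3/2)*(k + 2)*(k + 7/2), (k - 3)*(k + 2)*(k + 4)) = k + 2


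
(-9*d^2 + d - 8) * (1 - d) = 9*d^3 - 10*d^2 + 9*d - 8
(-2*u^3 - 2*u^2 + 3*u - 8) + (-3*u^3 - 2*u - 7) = -5*u^3 - 2*u^2 + u - 15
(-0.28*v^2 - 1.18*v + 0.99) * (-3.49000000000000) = 0.9772*v^2 + 4.1182*v - 3.4551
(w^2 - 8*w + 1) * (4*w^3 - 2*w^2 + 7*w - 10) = 4*w^5 - 34*w^4 + 27*w^3 - 68*w^2 + 87*w - 10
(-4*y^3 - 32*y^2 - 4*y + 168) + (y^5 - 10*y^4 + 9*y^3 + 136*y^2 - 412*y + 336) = y^5 - 10*y^4 + 5*y^3 + 104*y^2 - 416*y + 504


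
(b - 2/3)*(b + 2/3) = b^2 - 4/9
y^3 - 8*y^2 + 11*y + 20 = (y - 5)*(y - 4)*(y + 1)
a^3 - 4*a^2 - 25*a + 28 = (a - 7)*(a - 1)*(a + 4)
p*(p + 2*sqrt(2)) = p^2 + 2*sqrt(2)*p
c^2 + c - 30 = (c - 5)*(c + 6)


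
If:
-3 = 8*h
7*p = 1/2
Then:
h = -3/8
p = 1/14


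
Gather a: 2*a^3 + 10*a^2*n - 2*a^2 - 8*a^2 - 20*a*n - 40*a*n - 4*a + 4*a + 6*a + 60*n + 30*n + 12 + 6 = 2*a^3 + a^2*(10*n - 10) + a*(6 - 60*n) + 90*n + 18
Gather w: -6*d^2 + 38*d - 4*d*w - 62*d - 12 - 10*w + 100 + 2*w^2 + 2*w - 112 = -6*d^2 - 24*d + 2*w^2 + w*(-4*d - 8) - 24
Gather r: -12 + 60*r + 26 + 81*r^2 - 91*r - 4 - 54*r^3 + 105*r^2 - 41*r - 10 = -54*r^3 + 186*r^2 - 72*r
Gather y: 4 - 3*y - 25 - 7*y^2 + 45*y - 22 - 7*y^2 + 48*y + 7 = -14*y^2 + 90*y - 36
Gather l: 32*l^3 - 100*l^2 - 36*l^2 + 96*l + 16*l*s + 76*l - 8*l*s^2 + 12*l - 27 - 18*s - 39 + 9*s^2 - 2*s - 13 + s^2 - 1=32*l^3 - 136*l^2 + l*(-8*s^2 + 16*s + 184) + 10*s^2 - 20*s - 80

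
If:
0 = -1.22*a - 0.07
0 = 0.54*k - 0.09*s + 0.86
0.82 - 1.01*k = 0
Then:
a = -0.06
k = 0.81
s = 14.43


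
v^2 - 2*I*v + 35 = (v - 7*I)*(v + 5*I)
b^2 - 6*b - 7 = (b - 7)*(b + 1)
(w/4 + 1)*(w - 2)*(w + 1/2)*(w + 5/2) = w^4/4 + 5*w^3/4 - 3*w^2/16 - 43*w/8 - 5/2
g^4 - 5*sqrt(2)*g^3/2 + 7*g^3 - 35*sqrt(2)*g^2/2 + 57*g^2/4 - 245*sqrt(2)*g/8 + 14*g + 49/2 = (g + 7/2)^2*(g - 2*sqrt(2))*(g - sqrt(2)/2)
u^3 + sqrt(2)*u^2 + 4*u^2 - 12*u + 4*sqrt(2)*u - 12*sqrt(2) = (u - 2)*(u + 6)*(u + sqrt(2))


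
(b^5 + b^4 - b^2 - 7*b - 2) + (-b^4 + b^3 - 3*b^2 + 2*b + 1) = b^5 + b^3 - 4*b^2 - 5*b - 1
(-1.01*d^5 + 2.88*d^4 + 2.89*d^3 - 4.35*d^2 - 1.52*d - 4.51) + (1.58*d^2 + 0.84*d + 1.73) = -1.01*d^5 + 2.88*d^4 + 2.89*d^3 - 2.77*d^2 - 0.68*d - 2.78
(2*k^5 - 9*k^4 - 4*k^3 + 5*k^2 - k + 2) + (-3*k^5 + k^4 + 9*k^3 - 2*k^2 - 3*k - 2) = -k^5 - 8*k^4 + 5*k^3 + 3*k^2 - 4*k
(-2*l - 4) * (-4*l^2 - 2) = 8*l^3 + 16*l^2 + 4*l + 8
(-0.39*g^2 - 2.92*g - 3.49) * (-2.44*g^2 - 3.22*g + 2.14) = 0.9516*g^4 + 8.3806*g^3 + 17.0834*g^2 + 4.989*g - 7.4686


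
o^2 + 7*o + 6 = (o + 1)*(o + 6)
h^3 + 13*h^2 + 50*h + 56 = (h + 2)*(h + 4)*(h + 7)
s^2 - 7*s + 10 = (s - 5)*(s - 2)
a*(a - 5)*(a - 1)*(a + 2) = a^4 - 4*a^3 - 7*a^2 + 10*a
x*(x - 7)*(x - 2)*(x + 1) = x^4 - 8*x^3 + 5*x^2 + 14*x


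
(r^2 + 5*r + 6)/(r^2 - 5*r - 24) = (r + 2)/(r - 8)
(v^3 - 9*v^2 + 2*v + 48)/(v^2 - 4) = (v^2 - 11*v + 24)/(v - 2)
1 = 1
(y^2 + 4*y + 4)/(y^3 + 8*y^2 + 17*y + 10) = (y + 2)/(y^2 + 6*y + 5)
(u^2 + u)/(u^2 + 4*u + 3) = u/(u + 3)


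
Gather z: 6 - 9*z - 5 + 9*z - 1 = 0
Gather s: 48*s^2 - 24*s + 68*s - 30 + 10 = 48*s^2 + 44*s - 20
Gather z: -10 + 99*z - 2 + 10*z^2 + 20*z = 10*z^2 + 119*z - 12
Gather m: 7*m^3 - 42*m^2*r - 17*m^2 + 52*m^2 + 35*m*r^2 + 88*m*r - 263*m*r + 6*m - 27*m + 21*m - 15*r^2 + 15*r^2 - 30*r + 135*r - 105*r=7*m^3 + m^2*(35 - 42*r) + m*(35*r^2 - 175*r)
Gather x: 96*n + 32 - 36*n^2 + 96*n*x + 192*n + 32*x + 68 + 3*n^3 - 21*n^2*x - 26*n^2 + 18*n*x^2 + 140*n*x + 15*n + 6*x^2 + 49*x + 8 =3*n^3 - 62*n^2 + 303*n + x^2*(18*n + 6) + x*(-21*n^2 + 236*n + 81) + 108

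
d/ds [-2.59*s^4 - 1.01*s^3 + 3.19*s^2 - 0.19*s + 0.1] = -10.36*s^3 - 3.03*s^2 + 6.38*s - 0.19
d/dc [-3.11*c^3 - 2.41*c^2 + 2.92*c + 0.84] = -9.33*c^2 - 4.82*c + 2.92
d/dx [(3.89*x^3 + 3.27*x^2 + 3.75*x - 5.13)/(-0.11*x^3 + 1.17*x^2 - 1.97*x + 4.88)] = (4.911*x^4 - 14.5016*x^3 + 44.4273*x^2 + 43.9194*x + 8.1939)/(0.0121*x^6 - 0.2574*x^5 + 1.8023*x^4 - 5.6834*x^3 + 15.3001*x^2 - 19.2272*x + 23.8144)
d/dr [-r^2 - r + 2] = -2*r - 1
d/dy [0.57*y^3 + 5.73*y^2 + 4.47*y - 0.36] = 1.71*y^2 + 11.46*y + 4.47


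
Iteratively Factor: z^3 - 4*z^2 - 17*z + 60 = (z - 5)*(z^2 + z - 12) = (z - 5)*(z + 4)*(z - 3)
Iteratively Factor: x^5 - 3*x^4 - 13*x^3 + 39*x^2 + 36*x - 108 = (x + 2)*(x^4 - 5*x^3 - 3*x^2 + 45*x - 54) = (x - 3)*(x + 2)*(x^3 - 2*x^2 - 9*x + 18) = (x - 3)*(x + 2)*(x + 3)*(x^2 - 5*x + 6) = (x - 3)^2*(x + 2)*(x + 3)*(x - 2)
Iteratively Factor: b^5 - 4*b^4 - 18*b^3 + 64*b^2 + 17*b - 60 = (b - 5)*(b^4 + b^3 - 13*b^2 - b + 12) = (b - 5)*(b - 3)*(b^3 + 4*b^2 - b - 4) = (b - 5)*(b - 3)*(b - 1)*(b^2 + 5*b + 4) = (b - 5)*(b - 3)*(b - 1)*(b + 4)*(b + 1)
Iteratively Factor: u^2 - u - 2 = (u + 1)*(u - 2)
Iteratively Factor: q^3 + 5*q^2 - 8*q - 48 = (q - 3)*(q^2 + 8*q + 16) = (q - 3)*(q + 4)*(q + 4)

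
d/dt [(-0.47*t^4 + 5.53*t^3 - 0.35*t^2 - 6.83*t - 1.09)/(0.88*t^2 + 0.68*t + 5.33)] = (-0.8272*t^5 + 3.9076*t^4 - 2.4996*t^3 + 94.1971*t^2 - 1.8126*t - 35.6627)/(0.7744*t^4 + 1.1968*t^3 + 9.8432*t^2 + 7.2488*t + 28.4089)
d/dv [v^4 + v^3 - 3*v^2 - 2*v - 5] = 4*v^3 + 3*v^2 - 6*v - 2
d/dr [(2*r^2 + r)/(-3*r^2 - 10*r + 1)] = (-17*r^2 + 4*r + 1)/(9*r^4 + 60*r^3 + 94*r^2 - 20*r + 1)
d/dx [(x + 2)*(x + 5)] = 2*x + 7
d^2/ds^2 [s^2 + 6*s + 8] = 2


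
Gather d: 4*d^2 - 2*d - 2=4*d^2 - 2*d - 2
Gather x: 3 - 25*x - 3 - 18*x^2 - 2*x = -18*x^2 - 27*x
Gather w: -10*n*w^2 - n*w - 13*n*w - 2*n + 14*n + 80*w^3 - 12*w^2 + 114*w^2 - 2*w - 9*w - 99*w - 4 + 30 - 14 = 12*n + 80*w^3 + w^2*(102 - 10*n) + w*(-14*n - 110) + 12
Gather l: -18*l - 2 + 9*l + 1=-9*l - 1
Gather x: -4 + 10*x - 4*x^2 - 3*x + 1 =-4*x^2 + 7*x - 3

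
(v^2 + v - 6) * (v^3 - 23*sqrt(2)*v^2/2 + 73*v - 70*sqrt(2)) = v^5 - 23*sqrt(2)*v^4/2 + v^4 - 23*sqrt(2)*v^3/2 + 67*v^3 - sqrt(2)*v^2 + 73*v^2 - 438*v - 70*sqrt(2)*v + 420*sqrt(2)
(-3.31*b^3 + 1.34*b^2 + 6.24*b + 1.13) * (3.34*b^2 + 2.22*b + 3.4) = -11.0554*b^5 - 2.8726*b^4 + 12.5624*b^3 + 22.183*b^2 + 23.7246*b + 3.842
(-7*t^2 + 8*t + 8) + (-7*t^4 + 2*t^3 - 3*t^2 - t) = -7*t^4 + 2*t^3 - 10*t^2 + 7*t + 8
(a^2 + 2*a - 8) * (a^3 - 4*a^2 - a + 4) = a^5 - 2*a^4 - 17*a^3 + 34*a^2 + 16*a - 32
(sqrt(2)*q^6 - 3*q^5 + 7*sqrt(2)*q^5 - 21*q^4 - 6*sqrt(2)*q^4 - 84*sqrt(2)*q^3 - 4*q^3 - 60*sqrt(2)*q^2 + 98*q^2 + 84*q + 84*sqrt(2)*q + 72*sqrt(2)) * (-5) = -5*sqrt(2)*q^6 - 35*sqrt(2)*q^5 + 15*q^5 + 30*sqrt(2)*q^4 + 105*q^4 + 20*q^3 + 420*sqrt(2)*q^3 - 490*q^2 + 300*sqrt(2)*q^2 - 420*sqrt(2)*q - 420*q - 360*sqrt(2)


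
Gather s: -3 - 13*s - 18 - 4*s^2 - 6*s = -4*s^2 - 19*s - 21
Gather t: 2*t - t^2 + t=-t^2 + 3*t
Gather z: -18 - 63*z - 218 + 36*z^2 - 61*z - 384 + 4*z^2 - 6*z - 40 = 40*z^2 - 130*z - 660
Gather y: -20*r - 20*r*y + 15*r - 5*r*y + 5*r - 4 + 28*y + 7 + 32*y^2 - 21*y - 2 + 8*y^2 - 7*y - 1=-25*r*y + 40*y^2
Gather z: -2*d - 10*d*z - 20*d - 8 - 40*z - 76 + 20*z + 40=-22*d + z*(-10*d - 20) - 44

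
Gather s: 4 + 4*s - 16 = 4*s - 12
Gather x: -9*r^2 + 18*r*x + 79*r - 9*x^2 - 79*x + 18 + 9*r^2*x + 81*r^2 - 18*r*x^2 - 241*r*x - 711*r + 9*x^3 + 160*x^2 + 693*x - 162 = 72*r^2 - 632*r + 9*x^3 + x^2*(151 - 18*r) + x*(9*r^2 - 223*r + 614) - 144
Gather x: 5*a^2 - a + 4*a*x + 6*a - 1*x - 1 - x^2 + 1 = 5*a^2 + 5*a - x^2 + x*(4*a - 1)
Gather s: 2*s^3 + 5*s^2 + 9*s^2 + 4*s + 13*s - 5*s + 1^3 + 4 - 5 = 2*s^3 + 14*s^2 + 12*s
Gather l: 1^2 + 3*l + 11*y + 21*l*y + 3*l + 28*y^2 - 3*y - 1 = l*(21*y + 6) + 28*y^2 + 8*y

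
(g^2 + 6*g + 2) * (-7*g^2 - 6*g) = -7*g^4 - 48*g^3 - 50*g^2 - 12*g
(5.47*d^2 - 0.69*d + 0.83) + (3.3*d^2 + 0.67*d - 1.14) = 8.77*d^2 - 0.0199999999999999*d - 0.31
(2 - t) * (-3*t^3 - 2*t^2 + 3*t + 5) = 3*t^4 - 4*t^3 - 7*t^2 + t + 10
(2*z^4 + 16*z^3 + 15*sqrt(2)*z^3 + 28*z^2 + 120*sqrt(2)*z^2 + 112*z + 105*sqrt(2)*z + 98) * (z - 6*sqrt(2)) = 2*z^5 + 3*sqrt(2)*z^4 + 16*z^4 - 152*z^3 + 24*sqrt(2)*z^3 - 1328*z^2 - 63*sqrt(2)*z^2 - 1162*z - 672*sqrt(2)*z - 588*sqrt(2)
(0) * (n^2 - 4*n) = 0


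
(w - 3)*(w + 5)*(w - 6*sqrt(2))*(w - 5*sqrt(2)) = w^4 - 11*sqrt(2)*w^3 + 2*w^3 - 22*sqrt(2)*w^2 + 45*w^2 + 120*w + 165*sqrt(2)*w - 900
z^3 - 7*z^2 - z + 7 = (z - 7)*(z - 1)*(z + 1)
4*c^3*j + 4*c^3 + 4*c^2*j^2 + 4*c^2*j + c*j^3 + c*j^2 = (2*c + j)^2*(c*j + c)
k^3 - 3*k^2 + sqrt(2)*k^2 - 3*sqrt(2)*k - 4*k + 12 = (k - 3)*(k - sqrt(2))*(k + 2*sqrt(2))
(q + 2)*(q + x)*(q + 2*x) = q^3 + 3*q^2*x + 2*q^2 + 2*q*x^2 + 6*q*x + 4*x^2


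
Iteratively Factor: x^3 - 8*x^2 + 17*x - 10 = (x - 2)*(x^2 - 6*x + 5) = (x - 5)*(x - 2)*(x - 1)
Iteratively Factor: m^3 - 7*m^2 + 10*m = (m)*(m^2 - 7*m + 10) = m*(m - 5)*(m - 2)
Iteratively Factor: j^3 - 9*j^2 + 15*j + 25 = (j - 5)*(j^2 - 4*j - 5) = (j - 5)^2*(j + 1)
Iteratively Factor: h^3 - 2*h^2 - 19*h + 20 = (h + 4)*(h^2 - 6*h + 5) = (h - 5)*(h + 4)*(h - 1)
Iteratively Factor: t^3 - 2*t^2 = (t)*(t^2 - 2*t) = t^2*(t - 2)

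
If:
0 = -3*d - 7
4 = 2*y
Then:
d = -7/3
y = 2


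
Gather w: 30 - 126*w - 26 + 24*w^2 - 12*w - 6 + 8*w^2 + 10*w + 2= 32*w^2 - 128*w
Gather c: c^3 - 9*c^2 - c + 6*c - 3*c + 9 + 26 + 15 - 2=c^3 - 9*c^2 + 2*c + 48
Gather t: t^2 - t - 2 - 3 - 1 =t^2 - t - 6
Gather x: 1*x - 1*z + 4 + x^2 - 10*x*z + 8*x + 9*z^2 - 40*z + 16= x^2 + x*(9 - 10*z) + 9*z^2 - 41*z + 20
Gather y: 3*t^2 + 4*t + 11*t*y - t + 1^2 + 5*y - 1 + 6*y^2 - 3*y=3*t^2 + 3*t + 6*y^2 + y*(11*t + 2)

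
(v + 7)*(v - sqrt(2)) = v^2 - sqrt(2)*v + 7*v - 7*sqrt(2)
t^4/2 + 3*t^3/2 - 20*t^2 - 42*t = t*(t/2 + 1)*(t - 6)*(t + 7)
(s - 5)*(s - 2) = s^2 - 7*s + 10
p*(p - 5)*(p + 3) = p^3 - 2*p^2 - 15*p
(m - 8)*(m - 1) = m^2 - 9*m + 8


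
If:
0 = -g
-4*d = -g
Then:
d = 0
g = 0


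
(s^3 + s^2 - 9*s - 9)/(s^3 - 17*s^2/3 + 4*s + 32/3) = 3*(s^2 - 9)/(3*s^2 - 20*s + 32)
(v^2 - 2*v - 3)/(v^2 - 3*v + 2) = (v^2 - 2*v - 3)/(v^2 - 3*v + 2)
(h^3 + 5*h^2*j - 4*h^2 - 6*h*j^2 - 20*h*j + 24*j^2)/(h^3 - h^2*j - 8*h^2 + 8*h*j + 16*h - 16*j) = (h + 6*j)/(h - 4)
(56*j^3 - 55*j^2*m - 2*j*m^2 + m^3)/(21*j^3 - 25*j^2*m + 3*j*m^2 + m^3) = (8*j - m)/(3*j - m)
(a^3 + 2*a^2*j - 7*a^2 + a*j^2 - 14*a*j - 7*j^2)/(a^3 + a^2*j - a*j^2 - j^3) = (a - 7)/(a - j)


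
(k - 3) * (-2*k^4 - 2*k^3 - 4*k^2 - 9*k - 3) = -2*k^5 + 4*k^4 + 2*k^3 + 3*k^2 + 24*k + 9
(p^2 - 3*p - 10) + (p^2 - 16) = 2*p^2 - 3*p - 26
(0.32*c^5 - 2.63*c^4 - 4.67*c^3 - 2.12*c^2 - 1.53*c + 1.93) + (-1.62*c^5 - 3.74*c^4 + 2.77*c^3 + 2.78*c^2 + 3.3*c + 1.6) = -1.3*c^5 - 6.37*c^4 - 1.9*c^3 + 0.66*c^2 + 1.77*c + 3.53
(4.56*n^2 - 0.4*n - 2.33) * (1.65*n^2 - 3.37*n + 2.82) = 7.524*n^4 - 16.0272*n^3 + 10.3627*n^2 + 6.7241*n - 6.5706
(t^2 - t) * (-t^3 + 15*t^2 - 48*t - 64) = -t^5 + 16*t^4 - 63*t^3 - 16*t^2 + 64*t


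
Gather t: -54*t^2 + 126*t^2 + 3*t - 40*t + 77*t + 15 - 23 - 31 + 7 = 72*t^2 + 40*t - 32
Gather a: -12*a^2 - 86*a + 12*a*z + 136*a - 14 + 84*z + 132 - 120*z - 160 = -12*a^2 + a*(12*z + 50) - 36*z - 42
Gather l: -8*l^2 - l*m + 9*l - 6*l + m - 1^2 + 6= -8*l^2 + l*(3 - m) + m + 5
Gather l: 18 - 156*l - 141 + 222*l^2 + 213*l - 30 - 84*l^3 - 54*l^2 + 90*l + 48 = -84*l^3 + 168*l^2 + 147*l - 105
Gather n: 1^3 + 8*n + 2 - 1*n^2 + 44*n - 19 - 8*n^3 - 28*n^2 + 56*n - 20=-8*n^3 - 29*n^2 + 108*n - 36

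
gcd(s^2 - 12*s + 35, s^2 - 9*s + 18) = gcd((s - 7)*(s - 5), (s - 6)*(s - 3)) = 1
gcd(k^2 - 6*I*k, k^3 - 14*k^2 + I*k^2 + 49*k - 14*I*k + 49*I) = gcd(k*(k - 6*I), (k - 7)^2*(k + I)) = 1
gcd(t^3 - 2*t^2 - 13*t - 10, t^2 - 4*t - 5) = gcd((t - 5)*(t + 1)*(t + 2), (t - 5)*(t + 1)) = t^2 - 4*t - 5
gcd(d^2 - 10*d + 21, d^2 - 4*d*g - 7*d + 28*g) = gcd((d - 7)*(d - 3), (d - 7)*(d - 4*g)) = d - 7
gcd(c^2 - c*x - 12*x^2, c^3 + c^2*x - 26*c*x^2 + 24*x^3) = -c + 4*x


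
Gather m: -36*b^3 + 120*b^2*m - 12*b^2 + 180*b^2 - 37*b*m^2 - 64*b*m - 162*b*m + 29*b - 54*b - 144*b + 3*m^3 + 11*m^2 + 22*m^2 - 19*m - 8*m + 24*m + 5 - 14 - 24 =-36*b^3 + 168*b^2 - 169*b + 3*m^3 + m^2*(33 - 37*b) + m*(120*b^2 - 226*b - 3) - 33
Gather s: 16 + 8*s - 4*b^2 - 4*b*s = -4*b^2 + s*(8 - 4*b) + 16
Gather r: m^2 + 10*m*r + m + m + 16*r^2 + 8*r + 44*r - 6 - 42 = m^2 + 2*m + 16*r^2 + r*(10*m + 52) - 48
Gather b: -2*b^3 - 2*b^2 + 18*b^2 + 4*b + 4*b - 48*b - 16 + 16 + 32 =-2*b^3 + 16*b^2 - 40*b + 32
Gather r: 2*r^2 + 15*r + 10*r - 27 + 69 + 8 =2*r^2 + 25*r + 50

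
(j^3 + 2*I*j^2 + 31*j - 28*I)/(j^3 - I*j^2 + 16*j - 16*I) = (j + 7*I)/(j + 4*I)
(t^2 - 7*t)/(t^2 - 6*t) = (t - 7)/(t - 6)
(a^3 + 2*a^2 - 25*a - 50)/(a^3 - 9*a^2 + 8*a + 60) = (a + 5)/(a - 6)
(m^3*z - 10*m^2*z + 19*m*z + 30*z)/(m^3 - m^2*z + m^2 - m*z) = z*(-m^2 + 11*m - 30)/(m*(-m + z))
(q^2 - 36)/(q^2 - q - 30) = (q + 6)/(q + 5)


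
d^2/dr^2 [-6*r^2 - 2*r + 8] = -12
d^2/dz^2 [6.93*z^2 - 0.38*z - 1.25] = 13.8600000000000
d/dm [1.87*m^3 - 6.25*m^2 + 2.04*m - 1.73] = 5.61*m^2 - 12.5*m + 2.04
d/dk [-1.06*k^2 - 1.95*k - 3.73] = -2.12*k - 1.95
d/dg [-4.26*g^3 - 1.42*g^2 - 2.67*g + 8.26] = -12.78*g^2 - 2.84*g - 2.67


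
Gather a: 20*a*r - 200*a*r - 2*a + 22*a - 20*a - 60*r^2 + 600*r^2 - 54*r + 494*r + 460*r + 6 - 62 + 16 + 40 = -180*a*r + 540*r^2 + 900*r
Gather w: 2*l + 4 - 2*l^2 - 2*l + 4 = 8 - 2*l^2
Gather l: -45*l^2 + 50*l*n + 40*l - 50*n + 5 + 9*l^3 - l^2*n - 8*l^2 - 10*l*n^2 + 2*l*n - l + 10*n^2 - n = 9*l^3 + l^2*(-n - 53) + l*(-10*n^2 + 52*n + 39) + 10*n^2 - 51*n + 5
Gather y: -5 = -5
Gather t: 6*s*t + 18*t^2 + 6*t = 18*t^2 + t*(6*s + 6)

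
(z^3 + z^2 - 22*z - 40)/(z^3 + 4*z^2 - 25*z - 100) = (z + 2)/(z + 5)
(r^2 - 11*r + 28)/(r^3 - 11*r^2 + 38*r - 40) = (r - 7)/(r^2 - 7*r + 10)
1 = 1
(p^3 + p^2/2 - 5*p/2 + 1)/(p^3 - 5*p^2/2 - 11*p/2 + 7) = (2*p - 1)/(2*p - 7)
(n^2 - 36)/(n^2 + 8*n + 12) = (n - 6)/(n + 2)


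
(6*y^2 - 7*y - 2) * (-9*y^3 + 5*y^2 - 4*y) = -54*y^5 + 93*y^4 - 41*y^3 + 18*y^2 + 8*y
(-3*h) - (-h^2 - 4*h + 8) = h^2 + h - 8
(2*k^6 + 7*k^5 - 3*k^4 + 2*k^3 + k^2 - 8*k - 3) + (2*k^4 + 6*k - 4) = 2*k^6 + 7*k^5 - k^4 + 2*k^3 + k^2 - 2*k - 7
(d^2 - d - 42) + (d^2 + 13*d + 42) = 2*d^2 + 12*d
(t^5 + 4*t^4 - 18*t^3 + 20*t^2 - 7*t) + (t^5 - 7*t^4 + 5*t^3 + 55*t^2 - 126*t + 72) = 2*t^5 - 3*t^4 - 13*t^3 + 75*t^2 - 133*t + 72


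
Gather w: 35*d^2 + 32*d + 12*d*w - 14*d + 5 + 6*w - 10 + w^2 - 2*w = 35*d^2 + 18*d + w^2 + w*(12*d + 4) - 5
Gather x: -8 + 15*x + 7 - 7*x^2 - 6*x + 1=-7*x^2 + 9*x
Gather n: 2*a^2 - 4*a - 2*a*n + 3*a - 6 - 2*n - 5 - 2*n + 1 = 2*a^2 - a + n*(-2*a - 4) - 10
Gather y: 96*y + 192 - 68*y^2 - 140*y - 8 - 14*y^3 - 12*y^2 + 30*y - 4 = -14*y^3 - 80*y^2 - 14*y + 180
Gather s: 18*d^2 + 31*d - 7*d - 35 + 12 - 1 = 18*d^2 + 24*d - 24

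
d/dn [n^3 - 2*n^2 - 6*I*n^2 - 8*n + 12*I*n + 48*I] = 3*n^2 - 4*n - 12*I*n - 8 + 12*I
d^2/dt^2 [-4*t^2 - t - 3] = -8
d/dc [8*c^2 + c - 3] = 16*c + 1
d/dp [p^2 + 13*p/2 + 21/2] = 2*p + 13/2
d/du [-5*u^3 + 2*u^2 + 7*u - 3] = -15*u^2 + 4*u + 7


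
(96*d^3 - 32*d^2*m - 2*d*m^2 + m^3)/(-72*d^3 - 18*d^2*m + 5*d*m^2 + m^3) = (-4*d + m)/(3*d + m)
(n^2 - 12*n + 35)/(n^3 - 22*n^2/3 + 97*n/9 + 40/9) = 9*(n - 7)/(9*n^2 - 21*n - 8)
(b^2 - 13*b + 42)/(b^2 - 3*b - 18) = (b - 7)/(b + 3)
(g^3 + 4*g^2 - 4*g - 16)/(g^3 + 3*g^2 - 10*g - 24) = (g - 2)/(g - 3)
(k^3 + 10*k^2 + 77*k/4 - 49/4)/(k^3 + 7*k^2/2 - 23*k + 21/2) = (k + 7/2)/(k - 3)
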